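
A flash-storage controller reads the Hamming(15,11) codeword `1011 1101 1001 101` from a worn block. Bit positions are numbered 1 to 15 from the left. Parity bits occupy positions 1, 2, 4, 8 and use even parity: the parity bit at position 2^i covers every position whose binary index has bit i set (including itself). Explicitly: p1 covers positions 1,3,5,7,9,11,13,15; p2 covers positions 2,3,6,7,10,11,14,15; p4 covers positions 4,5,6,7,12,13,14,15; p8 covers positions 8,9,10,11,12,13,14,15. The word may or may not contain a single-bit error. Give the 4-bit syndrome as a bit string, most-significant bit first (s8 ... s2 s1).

1010

s1: b1⊕b3⊕b5⊕b7⊕b9⊕b11⊕b13⊕b15 = 1⊕1⊕1⊕0⊕1⊕0⊕1⊕1 = 0
s2: b2⊕b3⊕b6⊕b7⊕b10⊕b11⊕b14⊕b15 = 0⊕1⊕1⊕0⊕0⊕0⊕0⊕1 = 1
s4: b4⊕b5⊕b6⊕b7⊕b12⊕b13⊕b14⊕b15 = 1⊕1⊕1⊕0⊕1⊕1⊕0⊕1 = 0
s8: b8⊕b9⊕b10⊕b11⊕b12⊕b13⊕b14⊕b15 = 1⊕1⊕0⊕0⊕1⊕1⊕0⊕1 = 1
Syndrome (s8...s1) = 1010 → position 10.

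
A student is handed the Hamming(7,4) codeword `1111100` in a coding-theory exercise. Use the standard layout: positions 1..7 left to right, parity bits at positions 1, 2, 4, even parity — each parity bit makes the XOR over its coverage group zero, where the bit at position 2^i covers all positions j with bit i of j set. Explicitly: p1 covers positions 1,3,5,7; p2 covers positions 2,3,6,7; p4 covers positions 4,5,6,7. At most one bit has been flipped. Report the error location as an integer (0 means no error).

1

s1: b1⊕b3⊕b5⊕b7 = 1⊕1⊕1⊕0 = 1
s2: b2⊕b3⊕b6⊕b7 = 1⊕1⊕0⊕0 = 0
s4: b4⊕b5⊕b6⊕b7 = 1⊕1⊕0⊕0 = 0
Syndrome (s4...s1) = 001 → position 1.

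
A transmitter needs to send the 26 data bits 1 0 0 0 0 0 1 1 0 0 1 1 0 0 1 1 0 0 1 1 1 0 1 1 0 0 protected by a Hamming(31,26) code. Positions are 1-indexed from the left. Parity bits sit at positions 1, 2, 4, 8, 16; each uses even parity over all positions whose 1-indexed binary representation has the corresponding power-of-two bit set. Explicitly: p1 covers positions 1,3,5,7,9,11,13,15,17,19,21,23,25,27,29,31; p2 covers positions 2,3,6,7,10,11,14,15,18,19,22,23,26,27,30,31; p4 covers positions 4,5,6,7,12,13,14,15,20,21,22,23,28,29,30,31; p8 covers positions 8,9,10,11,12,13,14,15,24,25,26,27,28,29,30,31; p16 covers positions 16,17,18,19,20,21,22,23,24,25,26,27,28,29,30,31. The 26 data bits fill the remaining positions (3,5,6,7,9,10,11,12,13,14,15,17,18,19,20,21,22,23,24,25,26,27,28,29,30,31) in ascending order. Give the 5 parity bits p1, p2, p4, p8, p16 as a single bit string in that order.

10000

Place data bits at non-power-of-two positions: b3=1, b5=0, b6=0, b7=0, b9=0, b10=0, b11=1, b12=1, b13=0, b14=0, b15=1, b17=1, b18=0, b19=0, b20=1, b21=1, b22=0, b23=0, b24=1, b25=1, b26=1, b27=0, b28=1, b29=1, b30=0, b31=0.
p1 = XOR of data positions {3,5,7,9,11,13,15,17,19,21,23,25,27,29,31} = 1⊕0⊕0⊕0⊕1⊕0⊕1⊕1⊕0⊕1⊕0⊕1⊕0⊕1⊕0 = 1
p2 = XOR of data positions {3,6,7,10,11,14,15,18,19,22,23,26,27,30,31} = 1⊕0⊕0⊕0⊕1⊕0⊕1⊕0⊕0⊕0⊕0⊕1⊕0⊕0⊕0 = 0
p4 = XOR of data positions {5,6,7,12,13,14,15,20,21,22,23,28,29,30,31} = 0⊕0⊕0⊕1⊕0⊕0⊕1⊕1⊕1⊕0⊕0⊕1⊕1⊕0⊕0 = 0
p8 = XOR of data positions {9,10,11,12,13,14,15,24,25,26,27,28,29,30,31} = 0⊕0⊕1⊕1⊕0⊕0⊕1⊕1⊕1⊕1⊕0⊕1⊕1⊕0⊕0 = 0
p16 = XOR of data positions {17,18,19,20,21,22,23,24,25,26,27,28,29,30,31} = 1⊕0⊕0⊕1⊕1⊕0⊕0⊕1⊕1⊕1⊕0⊕1⊕1⊕0⊕0 = 0
Parity bits p1,p2,p4,p8,p16 = 10000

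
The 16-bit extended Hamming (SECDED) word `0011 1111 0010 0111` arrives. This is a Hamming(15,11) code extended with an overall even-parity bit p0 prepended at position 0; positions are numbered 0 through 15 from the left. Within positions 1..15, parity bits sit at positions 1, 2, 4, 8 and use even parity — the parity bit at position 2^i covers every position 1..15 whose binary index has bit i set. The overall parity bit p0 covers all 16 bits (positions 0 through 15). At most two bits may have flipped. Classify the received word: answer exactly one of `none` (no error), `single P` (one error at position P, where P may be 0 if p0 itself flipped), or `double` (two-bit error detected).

s1: b1⊕b3⊕b5⊕b7⊕b9⊕b11⊕b13⊕b15 = 0⊕1⊕1⊕1⊕0⊕0⊕1⊕1 = 1
s2: b2⊕b3⊕b6⊕b7⊕b10⊕b11⊕b14⊕b15 = 1⊕1⊕1⊕1⊕1⊕0⊕1⊕1 = 1
s4: b4⊕b5⊕b6⊕b7⊕b12⊕b13⊕b14⊕b15 = 1⊕1⊕1⊕1⊕0⊕1⊕1⊕1 = 1
s8: b8⊕b9⊕b10⊕b11⊕b12⊕b13⊕b14⊕b15 = 0⊕0⊕1⊕0⊕0⊕1⊕1⊕1 = 0
Syndrome (s8...s1) = 0111 → position 7.
Overall parity (XOR of all 16 bits, including p0): 0⊕0⊕1⊕1⊕1⊕1⊕1⊕1⊕0⊕0⊕1⊕0⊕0⊕1⊕1⊕1 = 0
Overall=0, syndrome position=7 → double-bit error detected (uncorrectable).

double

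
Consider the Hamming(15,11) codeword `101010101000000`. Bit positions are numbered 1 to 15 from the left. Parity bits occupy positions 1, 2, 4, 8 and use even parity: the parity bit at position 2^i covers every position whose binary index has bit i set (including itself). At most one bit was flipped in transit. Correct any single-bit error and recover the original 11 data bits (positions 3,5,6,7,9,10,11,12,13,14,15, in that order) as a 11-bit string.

s1: b1⊕b3⊕b5⊕b7⊕b9⊕b11⊕b13⊕b15 = 1⊕1⊕1⊕1⊕1⊕0⊕0⊕0 = 1
s2: b2⊕b3⊕b6⊕b7⊕b10⊕b11⊕b14⊕b15 = 0⊕1⊕0⊕1⊕0⊕0⊕0⊕0 = 0
s4: b4⊕b5⊕b6⊕b7⊕b12⊕b13⊕b14⊕b15 = 0⊕1⊕0⊕1⊕0⊕0⊕0⊕0 = 0
s8: b8⊕b9⊕b10⊕b11⊕b12⊕b13⊕b14⊕b15 = 0⊕1⊕0⊕0⊕0⊕0⊕0⊕0 = 1
Syndrome (s8...s1) = 1001 → position 9.
Flip bit 9: corrected codeword = 101010100000000
Data bits at positions 3,5,6,7,9,10,11,12,13,14,15: 11010000000

11010000000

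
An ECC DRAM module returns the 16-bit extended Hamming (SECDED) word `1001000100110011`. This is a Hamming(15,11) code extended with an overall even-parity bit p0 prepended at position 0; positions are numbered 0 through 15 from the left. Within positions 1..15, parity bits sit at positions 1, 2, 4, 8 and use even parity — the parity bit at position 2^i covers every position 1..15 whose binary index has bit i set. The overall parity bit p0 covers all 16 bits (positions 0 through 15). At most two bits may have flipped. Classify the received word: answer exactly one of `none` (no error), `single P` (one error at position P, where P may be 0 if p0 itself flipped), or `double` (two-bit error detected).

s1: b1⊕b3⊕b5⊕b7⊕b9⊕b11⊕b13⊕b15 = 0⊕1⊕0⊕1⊕0⊕1⊕0⊕1 = 0
s2: b2⊕b3⊕b6⊕b7⊕b10⊕b11⊕b14⊕b15 = 0⊕1⊕0⊕1⊕1⊕1⊕1⊕1 = 0
s4: b4⊕b5⊕b6⊕b7⊕b12⊕b13⊕b14⊕b15 = 0⊕0⊕0⊕1⊕0⊕0⊕1⊕1 = 1
s8: b8⊕b9⊕b10⊕b11⊕b12⊕b13⊕b14⊕b15 = 0⊕0⊕1⊕1⊕0⊕0⊕1⊕1 = 0
Syndrome (s8...s1) = 0100 → position 4.
Overall parity (XOR of all 16 bits, including p0): 1⊕0⊕0⊕1⊕0⊕0⊕0⊕1⊕0⊕0⊕1⊕1⊕0⊕0⊕1⊕1 = 1
Overall=1, syndrome position=4 → single-bit error at position 4.

single 4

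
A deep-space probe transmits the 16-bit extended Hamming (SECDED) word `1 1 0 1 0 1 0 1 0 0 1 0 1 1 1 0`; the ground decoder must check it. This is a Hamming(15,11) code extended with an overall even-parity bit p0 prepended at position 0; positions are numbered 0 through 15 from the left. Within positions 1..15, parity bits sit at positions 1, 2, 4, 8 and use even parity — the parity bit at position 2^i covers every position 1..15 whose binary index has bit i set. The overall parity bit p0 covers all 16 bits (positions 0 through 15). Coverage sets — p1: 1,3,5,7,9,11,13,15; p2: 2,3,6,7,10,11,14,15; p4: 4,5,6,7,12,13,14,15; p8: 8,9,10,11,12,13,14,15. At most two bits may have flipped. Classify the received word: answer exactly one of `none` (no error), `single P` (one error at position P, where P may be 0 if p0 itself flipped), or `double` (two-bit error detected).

s1: b1⊕b3⊕b5⊕b7⊕b9⊕b11⊕b13⊕b15 = 1⊕1⊕1⊕1⊕0⊕0⊕1⊕0 = 1
s2: b2⊕b3⊕b6⊕b7⊕b10⊕b11⊕b14⊕b15 = 0⊕1⊕0⊕1⊕1⊕0⊕1⊕0 = 0
s4: b4⊕b5⊕b6⊕b7⊕b12⊕b13⊕b14⊕b15 = 0⊕1⊕0⊕1⊕1⊕1⊕1⊕0 = 1
s8: b8⊕b9⊕b10⊕b11⊕b12⊕b13⊕b14⊕b15 = 0⊕0⊕1⊕0⊕1⊕1⊕1⊕0 = 0
Syndrome (s8...s1) = 0101 → position 5.
Overall parity (XOR of all 16 bits, including p0): 1⊕1⊕0⊕1⊕0⊕1⊕0⊕1⊕0⊕0⊕1⊕0⊕1⊕1⊕1⊕0 = 1
Overall=1, syndrome position=5 → single-bit error at position 5.

single 5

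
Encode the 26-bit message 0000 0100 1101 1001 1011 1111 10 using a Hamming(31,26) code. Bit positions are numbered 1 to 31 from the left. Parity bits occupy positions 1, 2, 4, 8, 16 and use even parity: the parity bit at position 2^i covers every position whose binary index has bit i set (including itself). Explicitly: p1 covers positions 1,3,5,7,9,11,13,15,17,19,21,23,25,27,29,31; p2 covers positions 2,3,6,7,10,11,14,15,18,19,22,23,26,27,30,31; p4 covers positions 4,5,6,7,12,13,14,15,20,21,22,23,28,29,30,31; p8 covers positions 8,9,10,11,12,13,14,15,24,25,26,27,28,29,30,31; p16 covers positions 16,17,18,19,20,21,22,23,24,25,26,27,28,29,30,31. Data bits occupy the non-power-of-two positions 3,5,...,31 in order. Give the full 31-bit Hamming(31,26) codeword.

Place data bits at non-power-of-two positions: b3=0, b5=0, b6=0, b7=0, b9=0, b10=1, b11=0, b12=0, b13=1, b14=1, b15=0, b17=1, b18=1, b19=0, b20=0, b21=1, b22=1, b23=0, b24=1, b25=1, b26=1, b27=1, b28=1, b29=1, b30=1, b31=0.
p1 = XOR of data positions {3,5,7,9,11,13,15,17,19,21,23,25,27,29,31} = 0⊕0⊕0⊕0⊕0⊕1⊕0⊕1⊕0⊕1⊕0⊕1⊕1⊕1⊕0 = 0
p2 = XOR of data positions {3,6,7,10,11,14,15,18,19,22,23,26,27,30,31} = 0⊕0⊕0⊕1⊕0⊕1⊕0⊕1⊕0⊕1⊕0⊕1⊕1⊕1⊕0 = 1
p4 = XOR of data positions {5,6,7,12,13,14,15,20,21,22,23,28,29,30,31} = 0⊕0⊕0⊕0⊕1⊕1⊕0⊕0⊕1⊕1⊕0⊕1⊕1⊕1⊕0 = 1
p8 = XOR of data positions {9,10,11,12,13,14,15,24,25,26,27,28,29,30,31} = 0⊕1⊕0⊕0⊕1⊕1⊕0⊕1⊕1⊕1⊕1⊕1⊕1⊕1⊕0 = 0
p16 = XOR of data positions {17,18,19,20,21,22,23,24,25,26,27,28,29,30,31} = 1⊕1⊕0⊕0⊕1⊕1⊕0⊕1⊕1⊕1⊕1⊕1⊕1⊕1⊕0 = 1
Codeword b1..b31 = 0101000001001101110011011111110

0101000001001101110011011111110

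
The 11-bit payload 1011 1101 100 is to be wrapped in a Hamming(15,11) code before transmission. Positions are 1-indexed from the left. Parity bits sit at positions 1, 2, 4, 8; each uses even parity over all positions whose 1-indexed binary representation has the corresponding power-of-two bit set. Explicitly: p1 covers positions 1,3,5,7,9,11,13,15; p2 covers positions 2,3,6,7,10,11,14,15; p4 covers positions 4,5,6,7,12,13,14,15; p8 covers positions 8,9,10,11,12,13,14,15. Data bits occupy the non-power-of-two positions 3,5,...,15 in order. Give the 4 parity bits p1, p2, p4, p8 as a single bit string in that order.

Place data bits at non-power-of-two positions: b3=1, b5=0, b6=1, b7=1, b9=1, b10=1, b11=0, b12=1, b13=1, b14=0, b15=0.
p1 = XOR of data positions {3,5,7,9,11,13,15} = 1⊕0⊕1⊕1⊕0⊕1⊕0 = 0
p2 = XOR of data positions {3,6,7,10,11,14,15} = 1⊕1⊕1⊕1⊕0⊕0⊕0 = 0
p4 = XOR of data positions {5,6,7,12,13,14,15} = 0⊕1⊕1⊕1⊕1⊕0⊕0 = 0
p8 = XOR of data positions {9,10,11,12,13,14,15} = 1⊕1⊕0⊕1⊕1⊕0⊕0 = 0
Parity bits p1,p2,p4,p8 = 0000

0000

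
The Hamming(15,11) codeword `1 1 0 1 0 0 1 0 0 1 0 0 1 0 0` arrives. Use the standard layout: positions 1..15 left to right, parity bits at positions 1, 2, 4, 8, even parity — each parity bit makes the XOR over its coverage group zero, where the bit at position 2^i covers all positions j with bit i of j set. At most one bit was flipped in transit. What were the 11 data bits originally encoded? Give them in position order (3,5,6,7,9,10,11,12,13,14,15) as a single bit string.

s1: b1⊕b3⊕b5⊕b7⊕b9⊕b11⊕b13⊕b15 = 1⊕0⊕0⊕1⊕0⊕0⊕1⊕0 = 1
s2: b2⊕b3⊕b6⊕b7⊕b10⊕b11⊕b14⊕b15 = 1⊕0⊕0⊕1⊕1⊕0⊕0⊕0 = 1
s4: b4⊕b5⊕b6⊕b7⊕b12⊕b13⊕b14⊕b15 = 1⊕0⊕0⊕1⊕0⊕1⊕0⊕0 = 1
s8: b8⊕b9⊕b10⊕b11⊕b12⊕b13⊕b14⊕b15 = 0⊕0⊕1⊕0⊕0⊕1⊕0⊕0 = 0
Syndrome (s8...s1) = 0111 → position 7.
Flip bit 7: corrected codeword = 110100000100100
Data bits at positions 3,5,6,7,9,10,11,12,13,14,15: 00000100100

00000100100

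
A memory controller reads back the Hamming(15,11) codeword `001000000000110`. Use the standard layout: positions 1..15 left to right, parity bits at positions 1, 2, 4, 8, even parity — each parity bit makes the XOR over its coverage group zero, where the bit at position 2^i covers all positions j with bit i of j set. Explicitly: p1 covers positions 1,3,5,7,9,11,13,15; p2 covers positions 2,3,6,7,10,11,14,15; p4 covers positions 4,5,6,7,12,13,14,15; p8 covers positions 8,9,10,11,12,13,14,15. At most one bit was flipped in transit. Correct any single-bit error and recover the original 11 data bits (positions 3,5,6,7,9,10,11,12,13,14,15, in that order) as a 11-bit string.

10000000110

s1: b1⊕b3⊕b5⊕b7⊕b9⊕b11⊕b13⊕b15 = 0⊕1⊕0⊕0⊕0⊕0⊕1⊕0 = 0
s2: b2⊕b3⊕b6⊕b7⊕b10⊕b11⊕b14⊕b15 = 0⊕1⊕0⊕0⊕0⊕0⊕1⊕0 = 0
s4: b4⊕b5⊕b6⊕b7⊕b12⊕b13⊕b14⊕b15 = 0⊕0⊕0⊕0⊕0⊕1⊕1⊕0 = 0
s8: b8⊕b9⊕b10⊕b11⊕b12⊕b13⊕b14⊕b15 = 0⊕0⊕0⊕0⊕0⊕1⊕1⊕0 = 0
Syndrome (s8...s1) = 0000 → position 0 (no error).
No correction needed.
Data bits at positions 3,5,6,7,9,10,11,12,13,14,15: 10000000110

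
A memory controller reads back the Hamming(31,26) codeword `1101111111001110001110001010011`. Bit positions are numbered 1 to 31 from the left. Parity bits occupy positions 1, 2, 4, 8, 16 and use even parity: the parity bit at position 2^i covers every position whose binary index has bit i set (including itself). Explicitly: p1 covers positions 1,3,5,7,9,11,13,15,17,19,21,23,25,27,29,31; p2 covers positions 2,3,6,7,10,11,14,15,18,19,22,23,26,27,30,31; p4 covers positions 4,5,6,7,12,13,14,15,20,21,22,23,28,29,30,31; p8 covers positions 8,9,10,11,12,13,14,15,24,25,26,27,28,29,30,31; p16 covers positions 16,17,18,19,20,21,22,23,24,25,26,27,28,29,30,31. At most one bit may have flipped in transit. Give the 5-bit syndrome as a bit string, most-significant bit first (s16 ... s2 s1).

s1: b1⊕b3⊕b5⊕b7⊕b9⊕b11⊕b13⊕b15⊕b17⊕b19⊕b21⊕b23⊕b25⊕b27⊕b29⊕b31 = 1⊕0⊕1⊕1⊕1⊕0⊕1⊕1⊕0⊕1⊕1⊕0⊕1⊕1⊕0⊕1 = 1
s2: b2⊕b3⊕b6⊕b7⊕b10⊕b11⊕b14⊕b15⊕b18⊕b19⊕b22⊕b23⊕b26⊕b27⊕b30⊕b31 = 1⊕0⊕1⊕1⊕1⊕0⊕1⊕1⊕0⊕1⊕0⊕0⊕0⊕1⊕1⊕1 = 0
s4: b4⊕b5⊕b6⊕b7⊕b12⊕b13⊕b14⊕b15⊕b20⊕b21⊕b22⊕b23⊕b28⊕b29⊕b30⊕b31 = 1⊕1⊕1⊕1⊕0⊕1⊕1⊕1⊕1⊕1⊕0⊕0⊕0⊕0⊕1⊕1 = 1
s8: b8⊕b9⊕b10⊕b11⊕b12⊕b13⊕b14⊕b15⊕b24⊕b25⊕b26⊕b27⊕b28⊕b29⊕b30⊕b31 = 1⊕1⊕1⊕0⊕0⊕1⊕1⊕1⊕0⊕1⊕0⊕1⊕0⊕0⊕1⊕1 = 0
s16: b16⊕b17⊕b18⊕b19⊕b20⊕b21⊕b22⊕b23⊕b24⊕b25⊕b26⊕b27⊕b28⊕b29⊕b30⊕b31 = 0⊕0⊕0⊕1⊕1⊕1⊕0⊕0⊕0⊕1⊕0⊕1⊕0⊕0⊕1⊕1 = 1
Syndrome (s16...s1) = 10101 → position 21.

10101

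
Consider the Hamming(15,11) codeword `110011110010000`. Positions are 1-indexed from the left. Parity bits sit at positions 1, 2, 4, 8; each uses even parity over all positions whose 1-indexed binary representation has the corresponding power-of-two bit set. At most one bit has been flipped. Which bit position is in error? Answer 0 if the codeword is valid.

4

s1: b1⊕b3⊕b5⊕b7⊕b9⊕b11⊕b13⊕b15 = 1⊕0⊕1⊕1⊕0⊕1⊕0⊕0 = 0
s2: b2⊕b3⊕b6⊕b7⊕b10⊕b11⊕b14⊕b15 = 1⊕0⊕1⊕1⊕0⊕1⊕0⊕0 = 0
s4: b4⊕b5⊕b6⊕b7⊕b12⊕b13⊕b14⊕b15 = 0⊕1⊕1⊕1⊕0⊕0⊕0⊕0 = 1
s8: b8⊕b9⊕b10⊕b11⊕b12⊕b13⊕b14⊕b15 = 1⊕0⊕0⊕1⊕0⊕0⊕0⊕0 = 0
Syndrome (s8...s1) = 0100 → position 4.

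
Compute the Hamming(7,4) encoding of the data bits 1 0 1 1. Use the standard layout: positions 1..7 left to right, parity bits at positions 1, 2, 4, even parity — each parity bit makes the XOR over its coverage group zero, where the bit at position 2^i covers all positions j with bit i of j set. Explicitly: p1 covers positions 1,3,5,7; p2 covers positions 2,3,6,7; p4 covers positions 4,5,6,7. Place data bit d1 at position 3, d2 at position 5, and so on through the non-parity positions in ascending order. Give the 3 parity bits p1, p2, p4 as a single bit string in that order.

010

Place data bits at non-power-of-two positions: b3=1, b5=0, b6=1, b7=1.
p1 = XOR of data positions {3,5,7} = 1⊕0⊕1 = 0
p2 = XOR of data positions {3,6,7} = 1⊕1⊕1 = 1
p4 = XOR of data positions {5,6,7} = 0⊕1⊕1 = 0
Parity bits p1,p2,p4 = 010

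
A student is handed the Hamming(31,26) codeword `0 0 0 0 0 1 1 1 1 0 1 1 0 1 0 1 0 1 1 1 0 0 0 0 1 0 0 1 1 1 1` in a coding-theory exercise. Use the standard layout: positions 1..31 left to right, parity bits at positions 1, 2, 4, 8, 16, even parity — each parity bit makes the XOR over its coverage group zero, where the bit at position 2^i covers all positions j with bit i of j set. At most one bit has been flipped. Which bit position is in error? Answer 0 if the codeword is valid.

s1: b1⊕b3⊕b5⊕b7⊕b9⊕b11⊕b13⊕b15⊕b17⊕b19⊕b21⊕b23⊕b25⊕b27⊕b29⊕b31 = 0⊕0⊕0⊕1⊕1⊕1⊕0⊕0⊕0⊕1⊕0⊕0⊕1⊕0⊕1⊕1 = 1
s2: b2⊕b3⊕b6⊕b7⊕b10⊕b11⊕b14⊕b15⊕b18⊕b19⊕b22⊕b23⊕b26⊕b27⊕b30⊕b31 = 0⊕0⊕1⊕1⊕0⊕1⊕1⊕0⊕1⊕1⊕0⊕0⊕0⊕0⊕1⊕1 = 0
s4: b4⊕b5⊕b6⊕b7⊕b12⊕b13⊕b14⊕b15⊕b20⊕b21⊕b22⊕b23⊕b28⊕b29⊕b30⊕b31 = 0⊕0⊕1⊕1⊕1⊕0⊕1⊕0⊕1⊕0⊕0⊕0⊕1⊕1⊕1⊕1 = 1
s8: b8⊕b9⊕b10⊕b11⊕b12⊕b13⊕b14⊕b15⊕b24⊕b25⊕b26⊕b27⊕b28⊕b29⊕b30⊕b31 = 1⊕1⊕0⊕1⊕1⊕0⊕1⊕0⊕0⊕1⊕0⊕0⊕1⊕1⊕1⊕1 = 0
s16: b16⊕b17⊕b18⊕b19⊕b20⊕b21⊕b22⊕b23⊕b24⊕b25⊕b26⊕b27⊕b28⊕b29⊕b30⊕b31 = 1⊕0⊕1⊕1⊕1⊕0⊕0⊕0⊕0⊕1⊕0⊕0⊕1⊕1⊕1⊕1 = 1
Syndrome (s16...s1) = 10101 → position 21.

21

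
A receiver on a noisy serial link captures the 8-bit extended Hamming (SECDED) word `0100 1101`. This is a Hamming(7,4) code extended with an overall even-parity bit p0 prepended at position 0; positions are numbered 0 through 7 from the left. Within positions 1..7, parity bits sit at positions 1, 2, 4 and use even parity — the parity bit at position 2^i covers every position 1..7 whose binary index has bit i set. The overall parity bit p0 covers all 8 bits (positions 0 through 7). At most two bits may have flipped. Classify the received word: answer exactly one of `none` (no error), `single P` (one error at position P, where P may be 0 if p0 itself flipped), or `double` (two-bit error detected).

double

s1: b1⊕b3⊕b5⊕b7 = 1⊕0⊕1⊕1 = 1
s2: b2⊕b3⊕b6⊕b7 = 0⊕0⊕0⊕1 = 1
s4: b4⊕b5⊕b6⊕b7 = 1⊕1⊕0⊕1 = 1
Syndrome (s4...s1) = 111 → position 7.
Overall parity (XOR of all 8 bits, including p0): 0⊕1⊕0⊕0⊕1⊕1⊕0⊕1 = 0
Overall=0, syndrome position=7 → double-bit error detected (uncorrectable).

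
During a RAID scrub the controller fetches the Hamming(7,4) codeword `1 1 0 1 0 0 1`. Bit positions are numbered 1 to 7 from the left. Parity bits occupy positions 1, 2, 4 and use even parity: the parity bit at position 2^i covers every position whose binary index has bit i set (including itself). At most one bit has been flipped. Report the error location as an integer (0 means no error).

s1: b1⊕b3⊕b5⊕b7 = 1⊕0⊕0⊕1 = 0
s2: b2⊕b3⊕b6⊕b7 = 1⊕0⊕0⊕1 = 0
s4: b4⊕b5⊕b6⊕b7 = 1⊕0⊕0⊕1 = 0
Syndrome (s4...s1) = 000 → position 0 (no error).

0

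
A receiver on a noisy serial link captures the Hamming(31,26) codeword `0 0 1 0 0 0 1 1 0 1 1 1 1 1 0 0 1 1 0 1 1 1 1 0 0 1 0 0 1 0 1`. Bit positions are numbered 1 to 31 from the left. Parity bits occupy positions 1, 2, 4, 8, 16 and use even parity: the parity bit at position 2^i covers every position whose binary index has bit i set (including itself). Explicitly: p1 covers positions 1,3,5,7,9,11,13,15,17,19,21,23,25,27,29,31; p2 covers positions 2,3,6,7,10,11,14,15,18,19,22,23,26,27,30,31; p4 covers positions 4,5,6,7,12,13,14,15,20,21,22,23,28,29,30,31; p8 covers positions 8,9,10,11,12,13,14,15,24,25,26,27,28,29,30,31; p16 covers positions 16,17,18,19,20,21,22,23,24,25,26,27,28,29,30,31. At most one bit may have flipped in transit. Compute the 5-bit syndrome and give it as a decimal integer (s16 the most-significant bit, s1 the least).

25

s1: b1⊕b3⊕b5⊕b7⊕b9⊕b11⊕b13⊕b15⊕b17⊕b19⊕b21⊕b23⊕b25⊕b27⊕b29⊕b31 = 0⊕1⊕0⊕1⊕0⊕1⊕1⊕0⊕1⊕0⊕1⊕1⊕0⊕0⊕1⊕1 = 1
s2: b2⊕b3⊕b6⊕b7⊕b10⊕b11⊕b14⊕b15⊕b18⊕b19⊕b22⊕b23⊕b26⊕b27⊕b30⊕b31 = 0⊕1⊕0⊕1⊕1⊕1⊕1⊕0⊕1⊕0⊕1⊕1⊕1⊕0⊕0⊕1 = 0
s4: b4⊕b5⊕b6⊕b7⊕b12⊕b13⊕b14⊕b15⊕b20⊕b21⊕b22⊕b23⊕b28⊕b29⊕b30⊕b31 = 0⊕0⊕0⊕1⊕1⊕1⊕1⊕0⊕1⊕1⊕1⊕1⊕0⊕1⊕0⊕1 = 0
s8: b8⊕b9⊕b10⊕b11⊕b12⊕b13⊕b14⊕b15⊕b24⊕b25⊕b26⊕b27⊕b28⊕b29⊕b30⊕b31 = 1⊕0⊕1⊕1⊕1⊕1⊕1⊕0⊕0⊕0⊕1⊕0⊕0⊕1⊕0⊕1 = 1
s16: b16⊕b17⊕b18⊕b19⊕b20⊕b21⊕b22⊕b23⊕b24⊕b25⊕b26⊕b27⊕b28⊕b29⊕b30⊕b31 = 0⊕1⊕1⊕0⊕1⊕1⊕1⊕1⊕0⊕0⊕1⊕0⊕0⊕1⊕0⊕1 = 1
Syndrome (s16...s1) = 11001 → position 25.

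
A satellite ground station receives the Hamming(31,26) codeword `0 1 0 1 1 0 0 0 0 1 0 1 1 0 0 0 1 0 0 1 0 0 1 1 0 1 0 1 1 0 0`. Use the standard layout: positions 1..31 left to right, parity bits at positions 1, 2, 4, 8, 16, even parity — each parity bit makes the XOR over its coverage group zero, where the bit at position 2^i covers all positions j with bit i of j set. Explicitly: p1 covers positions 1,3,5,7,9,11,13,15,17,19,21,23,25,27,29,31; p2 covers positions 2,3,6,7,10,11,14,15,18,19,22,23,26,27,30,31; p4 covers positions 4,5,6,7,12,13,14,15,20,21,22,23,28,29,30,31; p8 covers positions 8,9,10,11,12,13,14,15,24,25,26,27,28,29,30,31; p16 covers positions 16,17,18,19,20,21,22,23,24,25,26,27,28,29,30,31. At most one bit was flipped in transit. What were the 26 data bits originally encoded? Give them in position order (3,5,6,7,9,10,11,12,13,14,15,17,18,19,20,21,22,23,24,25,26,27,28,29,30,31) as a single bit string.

s1: b1⊕b3⊕b5⊕b7⊕b9⊕b11⊕b13⊕b15⊕b17⊕b19⊕b21⊕b23⊕b25⊕b27⊕b29⊕b31 = 0⊕0⊕1⊕0⊕0⊕0⊕1⊕0⊕1⊕0⊕0⊕1⊕0⊕0⊕1⊕0 = 1
s2: b2⊕b3⊕b6⊕b7⊕b10⊕b11⊕b14⊕b15⊕b18⊕b19⊕b22⊕b23⊕b26⊕b27⊕b30⊕b31 = 1⊕0⊕0⊕0⊕1⊕0⊕0⊕0⊕0⊕0⊕0⊕1⊕1⊕0⊕0⊕0 = 0
s4: b4⊕b5⊕b6⊕b7⊕b12⊕b13⊕b14⊕b15⊕b20⊕b21⊕b22⊕b23⊕b28⊕b29⊕b30⊕b31 = 1⊕1⊕0⊕0⊕1⊕1⊕0⊕0⊕1⊕0⊕0⊕1⊕1⊕1⊕0⊕0 = 0
s8: b8⊕b9⊕b10⊕b11⊕b12⊕b13⊕b14⊕b15⊕b24⊕b25⊕b26⊕b27⊕b28⊕b29⊕b30⊕b31 = 0⊕0⊕1⊕0⊕1⊕1⊕0⊕0⊕1⊕0⊕1⊕0⊕1⊕1⊕0⊕0 = 1
s16: b16⊕b17⊕b18⊕b19⊕b20⊕b21⊕b22⊕b23⊕b24⊕b25⊕b26⊕b27⊕b28⊕b29⊕b30⊕b31 = 0⊕1⊕0⊕0⊕1⊕0⊕0⊕1⊕1⊕0⊕1⊕0⊕1⊕1⊕0⊕0 = 1
Syndrome (s16...s1) = 11001 → position 25.
Flip bit 25: corrected codeword = 0101100001011000100100111101100
Data bits at positions 3,5,6,7,9,10,11,12,13,14,15,17,18,19,20,21,22,23,24,25,26,27,28,29,30,31: 01000101100100100111101100

01000101100100100111101100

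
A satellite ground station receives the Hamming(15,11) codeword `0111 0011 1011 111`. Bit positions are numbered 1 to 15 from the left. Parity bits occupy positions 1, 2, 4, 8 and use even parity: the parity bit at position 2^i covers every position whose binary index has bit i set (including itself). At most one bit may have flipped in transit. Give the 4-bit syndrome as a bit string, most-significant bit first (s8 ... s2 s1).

1000

s1: b1⊕b3⊕b5⊕b7⊕b9⊕b11⊕b13⊕b15 = 0⊕1⊕0⊕1⊕1⊕1⊕1⊕1 = 0
s2: b2⊕b3⊕b6⊕b7⊕b10⊕b11⊕b14⊕b15 = 1⊕1⊕0⊕1⊕0⊕1⊕1⊕1 = 0
s4: b4⊕b5⊕b6⊕b7⊕b12⊕b13⊕b14⊕b15 = 1⊕0⊕0⊕1⊕1⊕1⊕1⊕1 = 0
s8: b8⊕b9⊕b10⊕b11⊕b12⊕b13⊕b14⊕b15 = 1⊕1⊕0⊕1⊕1⊕1⊕1⊕1 = 1
Syndrome (s8...s1) = 1000 → position 8.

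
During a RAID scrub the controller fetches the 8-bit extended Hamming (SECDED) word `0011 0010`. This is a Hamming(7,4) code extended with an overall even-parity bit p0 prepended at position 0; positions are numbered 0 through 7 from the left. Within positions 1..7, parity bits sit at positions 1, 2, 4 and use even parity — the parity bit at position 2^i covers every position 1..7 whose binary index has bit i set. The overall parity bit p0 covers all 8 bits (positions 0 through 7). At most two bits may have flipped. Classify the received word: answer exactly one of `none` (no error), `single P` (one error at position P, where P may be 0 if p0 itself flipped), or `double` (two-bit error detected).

single 7

s1: b1⊕b3⊕b5⊕b7 = 0⊕1⊕0⊕0 = 1
s2: b2⊕b3⊕b6⊕b7 = 1⊕1⊕1⊕0 = 1
s4: b4⊕b5⊕b6⊕b7 = 0⊕0⊕1⊕0 = 1
Syndrome (s4...s1) = 111 → position 7.
Overall parity (XOR of all 8 bits, including p0): 0⊕0⊕1⊕1⊕0⊕0⊕1⊕0 = 1
Overall=1, syndrome position=7 → single-bit error at position 7.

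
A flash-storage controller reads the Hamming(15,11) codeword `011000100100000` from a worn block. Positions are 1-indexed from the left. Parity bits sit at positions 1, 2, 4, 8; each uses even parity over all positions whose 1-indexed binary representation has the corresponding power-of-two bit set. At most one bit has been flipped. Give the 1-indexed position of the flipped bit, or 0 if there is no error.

s1: b1⊕b3⊕b5⊕b7⊕b9⊕b11⊕b13⊕b15 = 0⊕1⊕0⊕1⊕0⊕0⊕0⊕0 = 0
s2: b2⊕b3⊕b6⊕b7⊕b10⊕b11⊕b14⊕b15 = 1⊕1⊕0⊕1⊕1⊕0⊕0⊕0 = 0
s4: b4⊕b5⊕b6⊕b7⊕b12⊕b13⊕b14⊕b15 = 0⊕0⊕0⊕1⊕0⊕0⊕0⊕0 = 1
s8: b8⊕b9⊕b10⊕b11⊕b12⊕b13⊕b14⊕b15 = 0⊕0⊕1⊕0⊕0⊕0⊕0⊕0 = 1
Syndrome (s8...s1) = 1100 → position 12.

12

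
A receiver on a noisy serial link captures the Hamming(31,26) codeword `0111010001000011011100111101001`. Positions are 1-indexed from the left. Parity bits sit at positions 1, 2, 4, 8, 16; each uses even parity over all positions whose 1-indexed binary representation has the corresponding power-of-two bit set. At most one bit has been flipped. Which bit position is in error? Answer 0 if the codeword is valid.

12

s1: b1⊕b3⊕b5⊕b7⊕b9⊕b11⊕b13⊕b15⊕b17⊕b19⊕b21⊕b23⊕b25⊕b27⊕b29⊕b31 = 0⊕1⊕0⊕0⊕0⊕0⊕0⊕1⊕0⊕1⊕0⊕1⊕1⊕0⊕0⊕1 = 0
s2: b2⊕b3⊕b6⊕b7⊕b10⊕b11⊕b14⊕b15⊕b18⊕b19⊕b22⊕b23⊕b26⊕b27⊕b30⊕b31 = 1⊕1⊕1⊕0⊕1⊕0⊕0⊕1⊕1⊕1⊕0⊕1⊕1⊕0⊕0⊕1 = 0
s4: b4⊕b5⊕b6⊕b7⊕b12⊕b13⊕b14⊕b15⊕b20⊕b21⊕b22⊕b23⊕b28⊕b29⊕b30⊕b31 = 1⊕0⊕1⊕0⊕0⊕0⊕0⊕1⊕1⊕0⊕0⊕1⊕1⊕0⊕0⊕1 = 1
s8: b8⊕b9⊕b10⊕b11⊕b12⊕b13⊕b14⊕b15⊕b24⊕b25⊕b26⊕b27⊕b28⊕b29⊕b30⊕b31 = 0⊕0⊕1⊕0⊕0⊕0⊕0⊕1⊕1⊕1⊕1⊕0⊕1⊕0⊕0⊕1 = 1
s16: b16⊕b17⊕b18⊕b19⊕b20⊕b21⊕b22⊕b23⊕b24⊕b25⊕b26⊕b27⊕b28⊕b29⊕b30⊕b31 = 1⊕0⊕1⊕1⊕1⊕0⊕0⊕1⊕1⊕1⊕1⊕0⊕1⊕0⊕0⊕1 = 0
Syndrome (s16...s1) = 01100 → position 12.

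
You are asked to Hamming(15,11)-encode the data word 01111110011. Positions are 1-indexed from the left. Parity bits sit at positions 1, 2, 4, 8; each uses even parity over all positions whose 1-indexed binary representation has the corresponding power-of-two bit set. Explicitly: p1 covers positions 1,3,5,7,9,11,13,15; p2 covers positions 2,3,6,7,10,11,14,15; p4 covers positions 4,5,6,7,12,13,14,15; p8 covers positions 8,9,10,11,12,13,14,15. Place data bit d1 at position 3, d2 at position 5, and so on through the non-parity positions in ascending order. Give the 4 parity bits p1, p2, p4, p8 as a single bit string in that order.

1011

Place data bits at non-power-of-two positions: b3=0, b5=1, b6=1, b7=1, b9=1, b10=1, b11=1, b12=0, b13=0, b14=1, b15=1.
p1 = XOR of data positions {3,5,7,9,11,13,15} = 0⊕1⊕1⊕1⊕1⊕0⊕1 = 1
p2 = XOR of data positions {3,6,7,10,11,14,15} = 0⊕1⊕1⊕1⊕1⊕1⊕1 = 0
p4 = XOR of data positions {5,6,7,12,13,14,15} = 1⊕1⊕1⊕0⊕0⊕1⊕1 = 1
p8 = XOR of data positions {9,10,11,12,13,14,15} = 1⊕1⊕1⊕0⊕0⊕1⊕1 = 1
Parity bits p1,p2,p4,p8 = 1011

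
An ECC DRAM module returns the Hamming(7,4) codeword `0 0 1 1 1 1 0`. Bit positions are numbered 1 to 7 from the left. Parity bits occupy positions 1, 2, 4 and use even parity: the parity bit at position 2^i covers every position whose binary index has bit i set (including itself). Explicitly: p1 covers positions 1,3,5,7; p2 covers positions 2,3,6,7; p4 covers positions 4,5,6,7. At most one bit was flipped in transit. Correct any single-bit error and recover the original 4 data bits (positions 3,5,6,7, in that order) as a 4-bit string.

1110

s1: b1⊕b3⊕b5⊕b7 = 0⊕1⊕1⊕0 = 0
s2: b2⊕b3⊕b6⊕b7 = 0⊕1⊕1⊕0 = 0
s4: b4⊕b5⊕b6⊕b7 = 1⊕1⊕1⊕0 = 1
Syndrome (s4...s1) = 100 → position 4.
Flip bit 4: corrected codeword = 0010110
Data bits at positions 3,5,6,7: 1110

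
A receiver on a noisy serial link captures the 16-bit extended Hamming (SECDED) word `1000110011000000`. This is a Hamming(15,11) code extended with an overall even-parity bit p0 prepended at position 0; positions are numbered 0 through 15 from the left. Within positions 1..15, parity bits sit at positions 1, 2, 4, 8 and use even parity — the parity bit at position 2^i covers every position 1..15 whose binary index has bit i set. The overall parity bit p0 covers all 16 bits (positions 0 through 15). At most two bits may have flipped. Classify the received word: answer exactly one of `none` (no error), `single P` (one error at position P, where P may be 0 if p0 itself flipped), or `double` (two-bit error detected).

single 0

s1: b1⊕b3⊕b5⊕b7⊕b9⊕b11⊕b13⊕b15 = 0⊕0⊕1⊕0⊕1⊕0⊕0⊕0 = 0
s2: b2⊕b3⊕b6⊕b7⊕b10⊕b11⊕b14⊕b15 = 0⊕0⊕0⊕0⊕0⊕0⊕0⊕0 = 0
s4: b4⊕b5⊕b6⊕b7⊕b12⊕b13⊕b14⊕b15 = 1⊕1⊕0⊕0⊕0⊕0⊕0⊕0 = 0
s8: b8⊕b9⊕b10⊕b11⊕b12⊕b13⊕b14⊕b15 = 1⊕1⊕0⊕0⊕0⊕0⊕0⊕0 = 0
Syndrome (s8...s1) = 0000 → position 0 (no error).
Overall parity (XOR of all 16 bits, including p0): 1⊕0⊕0⊕0⊕1⊕1⊕0⊕0⊕1⊕1⊕0⊕0⊕0⊕0⊕0⊕0 = 1
Overall=1, syndrome position=0 → single-bit error at position 0.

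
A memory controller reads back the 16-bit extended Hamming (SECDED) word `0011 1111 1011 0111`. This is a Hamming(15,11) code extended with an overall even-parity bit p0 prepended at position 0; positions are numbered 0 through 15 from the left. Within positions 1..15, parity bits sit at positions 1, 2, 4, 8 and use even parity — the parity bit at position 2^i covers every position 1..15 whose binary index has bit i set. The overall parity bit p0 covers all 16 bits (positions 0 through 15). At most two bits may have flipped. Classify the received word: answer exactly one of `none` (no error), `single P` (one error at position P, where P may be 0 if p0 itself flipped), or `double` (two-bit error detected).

s1: b1⊕b3⊕b5⊕b7⊕b9⊕b11⊕b13⊕b15 = 0⊕1⊕1⊕1⊕0⊕1⊕1⊕1 = 0
s2: b2⊕b3⊕b6⊕b7⊕b10⊕b11⊕b14⊕b15 = 1⊕1⊕1⊕1⊕1⊕1⊕1⊕1 = 0
s4: b4⊕b5⊕b6⊕b7⊕b12⊕b13⊕b14⊕b15 = 1⊕1⊕1⊕1⊕0⊕1⊕1⊕1 = 1
s8: b8⊕b9⊕b10⊕b11⊕b12⊕b13⊕b14⊕b15 = 1⊕0⊕1⊕1⊕0⊕1⊕1⊕1 = 0
Syndrome (s8...s1) = 0100 → position 4.
Overall parity (XOR of all 16 bits, including p0): 0⊕0⊕1⊕1⊕1⊕1⊕1⊕1⊕1⊕0⊕1⊕1⊕0⊕1⊕1⊕1 = 0
Overall=0, syndrome position=4 → double-bit error detected (uncorrectable).

double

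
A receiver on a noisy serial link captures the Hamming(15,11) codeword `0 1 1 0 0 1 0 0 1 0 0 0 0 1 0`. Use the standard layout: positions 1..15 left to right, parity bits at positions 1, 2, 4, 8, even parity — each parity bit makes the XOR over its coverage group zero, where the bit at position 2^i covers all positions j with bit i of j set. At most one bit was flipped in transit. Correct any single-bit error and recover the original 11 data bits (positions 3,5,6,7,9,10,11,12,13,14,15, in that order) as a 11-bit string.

s1: b1⊕b3⊕b5⊕b7⊕b9⊕b11⊕b13⊕b15 = 0⊕1⊕0⊕0⊕1⊕0⊕0⊕0 = 0
s2: b2⊕b3⊕b6⊕b7⊕b10⊕b11⊕b14⊕b15 = 1⊕1⊕1⊕0⊕0⊕0⊕1⊕0 = 0
s4: b4⊕b5⊕b6⊕b7⊕b12⊕b13⊕b14⊕b15 = 0⊕0⊕1⊕0⊕0⊕0⊕1⊕0 = 0
s8: b8⊕b9⊕b10⊕b11⊕b12⊕b13⊕b14⊕b15 = 0⊕1⊕0⊕0⊕0⊕0⊕1⊕0 = 0
Syndrome (s8...s1) = 0000 → position 0 (no error).
No correction needed.
Data bits at positions 3,5,6,7,9,10,11,12,13,14,15: 10101000010

10101000010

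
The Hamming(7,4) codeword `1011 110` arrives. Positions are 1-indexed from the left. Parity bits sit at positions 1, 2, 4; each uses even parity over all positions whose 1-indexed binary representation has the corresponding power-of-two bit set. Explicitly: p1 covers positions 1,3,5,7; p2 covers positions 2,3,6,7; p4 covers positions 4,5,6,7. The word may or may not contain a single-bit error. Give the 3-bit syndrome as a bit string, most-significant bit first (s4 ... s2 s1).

s1: b1⊕b3⊕b5⊕b7 = 1⊕1⊕1⊕0 = 1
s2: b2⊕b3⊕b6⊕b7 = 0⊕1⊕1⊕0 = 0
s4: b4⊕b5⊕b6⊕b7 = 1⊕1⊕1⊕0 = 1
Syndrome (s4...s1) = 101 → position 5.

101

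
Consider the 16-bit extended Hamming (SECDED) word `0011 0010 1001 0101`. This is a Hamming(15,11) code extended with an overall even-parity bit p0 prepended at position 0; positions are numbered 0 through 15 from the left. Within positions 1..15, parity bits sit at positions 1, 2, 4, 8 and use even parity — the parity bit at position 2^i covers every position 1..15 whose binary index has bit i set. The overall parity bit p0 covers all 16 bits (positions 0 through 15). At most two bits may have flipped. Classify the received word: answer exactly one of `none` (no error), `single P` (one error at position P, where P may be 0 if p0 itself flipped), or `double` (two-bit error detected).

single 6

s1: b1⊕b3⊕b5⊕b7⊕b9⊕b11⊕b13⊕b15 = 0⊕1⊕0⊕0⊕0⊕1⊕1⊕1 = 0
s2: b2⊕b3⊕b6⊕b7⊕b10⊕b11⊕b14⊕b15 = 1⊕1⊕1⊕0⊕0⊕1⊕0⊕1 = 1
s4: b4⊕b5⊕b6⊕b7⊕b12⊕b13⊕b14⊕b15 = 0⊕0⊕1⊕0⊕0⊕1⊕0⊕1 = 1
s8: b8⊕b9⊕b10⊕b11⊕b12⊕b13⊕b14⊕b15 = 1⊕0⊕0⊕1⊕0⊕1⊕0⊕1 = 0
Syndrome (s8...s1) = 0110 → position 6.
Overall parity (XOR of all 16 bits, including p0): 0⊕0⊕1⊕1⊕0⊕0⊕1⊕0⊕1⊕0⊕0⊕1⊕0⊕1⊕0⊕1 = 1
Overall=1, syndrome position=6 → single-bit error at position 6.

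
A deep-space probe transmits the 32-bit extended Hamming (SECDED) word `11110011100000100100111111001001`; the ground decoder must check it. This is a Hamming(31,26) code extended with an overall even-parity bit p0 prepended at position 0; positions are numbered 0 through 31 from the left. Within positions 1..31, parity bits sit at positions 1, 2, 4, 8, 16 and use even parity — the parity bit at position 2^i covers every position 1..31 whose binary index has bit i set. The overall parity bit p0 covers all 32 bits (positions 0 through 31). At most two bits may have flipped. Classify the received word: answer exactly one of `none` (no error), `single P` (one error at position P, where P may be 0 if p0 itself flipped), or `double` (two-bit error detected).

s1: b1⊕b3⊕b5⊕b7⊕b9⊕b11⊕b13⊕b15⊕b17⊕b19⊕b21⊕b23⊕b25⊕b27⊕b29⊕b31 = 1⊕1⊕0⊕1⊕0⊕0⊕0⊕0⊕1⊕0⊕1⊕1⊕1⊕0⊕0⊕1 = 0
s2: b2⊕b3⊕b6⊕b7⊕b10⊕b11⊕b14⊕b15⊕b18⊕b19⊕b22⊕b23⊕b26⊕b27⊕b30⊕b31 = 1⊕1⊕1⊕1⊕0⊕0⊕1⊕0⊕0⊕0⊕1⊕1⊕0⊕0⊕0⊕1 = 0
s4: b4⊕b5⊕b6⊕b7⊕b12⊕b13⊕b14⊕b15⊕b20⊕b21⊕b22⊕b23⊕b28⊕b29⊕b30⊕b31 = 0⊕0⊕1⊕1⊕0⊕0⊕1⊕0⊕1⊕1⊕1⊕1⊕1⊕0⊕0⊕1 = 1
s8: b8⊕b9⊕b10⊕b11⊕b12⊕b13⊕b14⊕b15⊕b24⊕b25⊕b26⊕b27⊕b28⊕b29⊕b30⊕b31 = 1⊕0⊕0⊕0⊕0⊕0⊕1⊕0⊕1⊕1⊕0⊕0⊕1⊕0⊕0⊕1 = 0
s16: b16⊕b17⊕b18⊕b19⊕b20⊕b21⊕b22⊕b23⊕b24⊕b25⊕b26⊕b27⊕b28⊕b29⊕b30⊕b31 = 0⊕1⊕0⊕0⊕1⊕1⊕1⊕1⊕1⊕1⊕0⊕0⊕1⊕0⊕0⊕1 = 1
Syndrome (s16...s1) = 10100 → position 20.
Overall parity (XOR of all 32 bits, including p0): 1⊕1⊕1⊕1⊕0⊕0⊕1⊕1⊕1⊕0⊕0⊕0⊕0⊕0⊕1⊕0⊕0⊕1⊕0⊕0⊕1⊕1⊕1⊕1⊕1⊕1⊕0⊕0⊕1⊕0⊕0⊕1 = 1
Overall=1, syndrome position=20 → single-bit error at position 20.

single 20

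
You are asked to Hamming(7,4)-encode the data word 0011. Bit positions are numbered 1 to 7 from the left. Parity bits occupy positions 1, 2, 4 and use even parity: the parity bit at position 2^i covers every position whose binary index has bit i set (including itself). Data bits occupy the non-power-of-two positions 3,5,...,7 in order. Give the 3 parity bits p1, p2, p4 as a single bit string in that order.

100

Place data bits at non-power-of-two positions: b3=0, b5=0, b6=1, b7=1.
p1 = XOR of data positions {3,5,7} = 0⊕0⊕1 = 1
p2 = XOR of data positions {3,6,7} = 0⊕1⊕1 = 0
p4 = XOR of data positions {5,6,7} = 0⊕1⊕1 = 0
Parity bits p1,p2,p4 = 100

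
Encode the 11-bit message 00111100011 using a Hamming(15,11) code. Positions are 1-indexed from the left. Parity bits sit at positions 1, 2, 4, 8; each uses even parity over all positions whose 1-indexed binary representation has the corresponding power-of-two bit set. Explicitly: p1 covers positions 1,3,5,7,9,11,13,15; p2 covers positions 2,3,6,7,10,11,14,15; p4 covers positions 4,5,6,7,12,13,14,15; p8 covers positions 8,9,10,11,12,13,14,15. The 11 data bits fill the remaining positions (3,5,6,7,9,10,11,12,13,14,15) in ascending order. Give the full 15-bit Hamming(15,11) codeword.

110001101100011

Place data bits at non-power-of-two positions: b3=0, b5=0, b6=1, b7=1, b9=1, b10=1, b11=0, b12=0, b13=0, b14=1, b15=1.
p1 = XOR of data positions {3,5,7,9,11,13,15} = 0⊕0⊕1⊕1⊕0⊕0⊕1 = 1
p2 = XOR of data positions {3,6,7,10,11,14,15} = 0⊕1⊕1⊕1⊕0⊕1⊕1 = 1
p4 = XOR of data positions {5,6,7,12,13,14,15} = 0⊕1⊕1⊕0⊕0⊕1⊕1 = 0
p8 = XOR of data positions {9,10,11,12,13,14,15} = 1⊕1⊕0⊕0⊕0⊕1⊕1 = 0
Codeword b1..b15 = 110001101100011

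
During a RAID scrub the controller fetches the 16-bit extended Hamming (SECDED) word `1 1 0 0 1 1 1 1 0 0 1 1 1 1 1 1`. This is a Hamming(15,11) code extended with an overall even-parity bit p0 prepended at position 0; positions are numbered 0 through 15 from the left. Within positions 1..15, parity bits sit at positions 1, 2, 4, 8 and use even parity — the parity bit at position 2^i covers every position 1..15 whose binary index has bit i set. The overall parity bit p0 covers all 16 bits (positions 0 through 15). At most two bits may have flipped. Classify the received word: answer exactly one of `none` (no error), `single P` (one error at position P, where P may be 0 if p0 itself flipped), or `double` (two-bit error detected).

s1: b1⊕b3⊕b5⊕b7⊕b9⊕b11⊕b13⊕b15 = 1⊕0⊕1⊕1⊕0⊕1⊕1⊕1 = 0
s2: b2⊕b3⊕b6⊕b7⊕b10⊕b11⊕b14⊕b15 = 0⊕0⊕1⊕1⊕1⊕1⊕1⊕1 = 0
s4: b4⊕b5⊕b6⊕b7⊕b12⊕b13⊕b14⊕b15 = 1⊕1⊕1⊕1⊕1⊕1⊕1⊕1 = 0
s8: b8⊕b9⊕b10⊕b11⊕b12⊕b13⊕b14⊕b15 = 0⊕0⊕1⊕1⊕1⊕1⊕1⊕1 = 0
Syndrome (s8...s1) = 0000 → position 0 (no error).
Overall parity (XOR of all 16 bits, including p0): 1⊕1⊕0⊕0⊕1⊕1⊕1⊕1⊕0⊕0⊕1⊕1⊕1⊕1⊕1⊕1 = 0
Overall=0, syndrome position=0 → no error.

none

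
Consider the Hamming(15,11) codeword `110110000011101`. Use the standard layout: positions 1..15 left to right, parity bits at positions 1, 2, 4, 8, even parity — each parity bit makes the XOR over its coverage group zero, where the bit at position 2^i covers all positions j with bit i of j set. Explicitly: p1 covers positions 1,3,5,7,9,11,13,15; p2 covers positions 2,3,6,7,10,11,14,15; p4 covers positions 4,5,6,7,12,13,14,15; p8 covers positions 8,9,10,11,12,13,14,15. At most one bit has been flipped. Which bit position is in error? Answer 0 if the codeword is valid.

s1: b1⊕b3⊕b5⊕b7⊕b9⊕b11⊕b13⊕b15 = 1⊕0⊕1⊕0⊕0⊕1⊕1⊕1 = 1
s2: b2⊕b3⊕b6⊕b7⊕b10⊕b11⊕b14⊕b15 = 1⊕0⊕0⊕0⊕0⊕1⊕0⊕1 = 1
s4: b4⊕b5⊕b6⊕b7⊕b12⊕b13⊕b14⊕b15 = 1⊕1⊕0⊕0⊕1⊕1⊕0⊕1 = 1
s8: b8⊕b9⊕b10⊕b11⊕b12⊕b13⊕b14⊕b15 = 0⊕0⊕0⊕1⊕1⊕1⊕0⊕1 = 0
Syndrome (s8...s1) = 0111 → position 7.

7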